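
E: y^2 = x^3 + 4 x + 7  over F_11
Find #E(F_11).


For each x in F_11, count y with y^2 = x^3 + 4 x + 7 mod 11:
  x = 1: RHS = 1, y in [1, 10]  -> 2 point(s)
  x = 2: RHS = 1, y in [1, 10]  -> 2 point(s)
  x = 5: RHS = 9, y in [3, 8]  -> 2 point(s)
  x = 6: RHS = 5, y in [4, 7]  -> 2 point(s)
  x = 7: RHS = 4, y in [2, 9]  -> 2 point(s)
  x = 8: RHS = 1, y in [1, 10]  -> 2 point(s)
Affine points: 12. Add the point at infinity: total = 13.

#E(F_11) = 13


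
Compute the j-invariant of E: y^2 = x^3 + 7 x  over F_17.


Delta = -16(4 a^3 + 27 b^2) mod 17 = 12
-1728 * (4 a)^3 = -1728 * (4*7)^3 mod 17 = 13
j = 13 * 12^(-1) mod 17 = 11

j = 11 (mod 17)


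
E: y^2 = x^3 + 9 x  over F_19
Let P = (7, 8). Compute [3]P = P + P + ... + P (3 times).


k = 3 = 11_2 (binary, LSB first: 11)
Double-and-add from P = (7, 8):
  bit 0 = 1: acc = O + (7, 8) = (7, 8)
  bit 1 = 1: acc = (7, 8) + (11, 10) = (6, 2)

3P = (6, 2)


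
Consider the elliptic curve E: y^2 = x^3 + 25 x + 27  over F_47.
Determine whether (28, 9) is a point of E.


Check whether y^2 = x^3 + 25 x + 27 (mod 47) for (x, y) = (28, 9).
LHS: y^2 = 9^2 mod 47 = 34
RHS: x^3 + 25 x + 27 = 28^3 + 25*28 + 27 mod 47 = 25
LHS != RHS

No, not on the curve


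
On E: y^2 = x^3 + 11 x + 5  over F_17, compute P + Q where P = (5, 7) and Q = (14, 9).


P != Q, so use the chord formula.
s = (y2 - y1) / (x2 - x1) = (2) / (9) mod 17 = 4
x3 = s^2 - x1 - x2 mod 17 = 4^2 - 5 - 14 = 14
y3 = s (x1 - x3) - y1 mod 17 = 4 * (5 - 14) - 7 = 8

P + Q = (14, 8)


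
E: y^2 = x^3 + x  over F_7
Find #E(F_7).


For each x in F_7, count y with y^2 = x^3 + 1 x + 0 mod 7:
  x = 0: RHS = 0, y in [0]  -> 1 point(s)
  x = 1: RHS = 2, y in [3, 4]  -> 2 point(s)
  x = 3: RHS = 2, y in [3, 4]  -> 2 point(s)
  x = 5: RHS = 4, y in [2, 5]  -> 2 point(s)
Affine points: 7. Add the point at infinity: total = 8.

#E(F_7) = 8


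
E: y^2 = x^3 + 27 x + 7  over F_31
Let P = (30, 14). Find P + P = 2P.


Doubling: s = (3 x1^2 + a) / (2 y1)
s = (3*30^2 + 27) / (2*14) mod 31 = 21
x3 = s^2 - 2 x1 mod 31 = 21^2 - 2*30 = 9
y3 = s (x1 - x3) - y1 mod 31 = 21 * (30 - 9) - 14 = 24

2P = (9, 24)


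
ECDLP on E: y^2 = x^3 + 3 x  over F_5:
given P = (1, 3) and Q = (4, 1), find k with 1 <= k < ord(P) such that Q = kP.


Enumerate multiples of P until we hit Q = (4, 1):
  1P = (1, 3)
  2P = (4, 4)
  3P = (4, 1)
Match found at i = 3.

k = 3


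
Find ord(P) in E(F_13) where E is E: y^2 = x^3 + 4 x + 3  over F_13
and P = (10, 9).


Compute successive multiples of P until we hit O:
  1P = (10, 9)
  2P = (7, 7)
  3P = (8, 1)
  4P = (11, 0)
  5P = (8, 12)
  6P = (7, 6)
  7P = (10, 4)
  8P = O

ord(P) = 8


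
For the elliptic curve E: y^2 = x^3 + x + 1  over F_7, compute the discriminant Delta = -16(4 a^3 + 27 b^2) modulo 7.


4 a^3 + 27 b^2 = 4*1^3 + 27*1^2 = 4 + 27 = 31
Delta = -16 * (31) = -496
Delta mod 7 = 1

Delta = 1 (mod 7)


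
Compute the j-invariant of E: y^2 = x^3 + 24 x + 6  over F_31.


Delta = -16(4 a^3 + 27 b^2) mod 31 = 14
-1728 * (4 a)^3 = -1728 * (4*24)^3 mod 31 = 30
j = 30 * 14^(-1) mod 31 = 11

j = 11 (mod 31)


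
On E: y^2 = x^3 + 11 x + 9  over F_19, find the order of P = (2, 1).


Compute successive multiples of P until we hit O:
  1P = (2, 1)
  2P = (0, 3)
  3P = (18, 15)
  4P = (6, 5)
  5P = (12, 8)
  6P = (11, 6)
  7P = (11, 13)
  8P = (12, 11)
  ... (continuing to 13P)
  13P = O

ord(P) = 13


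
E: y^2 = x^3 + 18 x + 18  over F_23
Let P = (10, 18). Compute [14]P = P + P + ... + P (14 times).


k = 14 = 1110_2 (binary, LSB first: 0111)
Double-and-add from P = (10, 18):
  bit 0 = 0: acc unchanged = O
  bit 1 = 1: acc = O + (5, 7) = (5, 7)
  bit 2 = 1: acc = (5, 7) + (15, 12) = (9, 14)
  bit 3 = 1: acc = (9, 14) + (2, 4) = (7, 2)

14P = (7, 2)


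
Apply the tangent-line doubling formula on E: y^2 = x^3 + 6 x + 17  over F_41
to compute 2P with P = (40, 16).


Doubling: s = (3 x1^2 + a) / (2 y1)
s = (3*40^2 + 6) / (2*16) mod 41 = 40
x3 = s^2 - 2 x1 mod 41 = 40^2 - 2*40 = 3
y3 = s (x1 - x3) - y1 mod 41 = 40 * (40 - 3) - 16 = 29

2P = (3, 29)


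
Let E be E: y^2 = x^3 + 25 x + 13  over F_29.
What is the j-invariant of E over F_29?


Delta = -16(4 a^3 + 27 b^2) mod 29 = 21
-1728 * (4 a)^3 = -1728 * (4*25)^3 mod 29 = 3
j = 3 * 21^(-1) mod 29 = 25

j = 25 (mod 29)


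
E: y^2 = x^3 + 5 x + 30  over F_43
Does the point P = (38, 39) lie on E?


Check whether y^2 = x^3 + 5 x + 30 (mod 43) for (x, y) = (38, 39).
LHS: y^2 = 39^2 mod 43 = 16
RHS: x^3 + 5 x + 30 = 38^3 + 5*38 + 30 mod 43 = 9
LHS != RHS

No, not on the curve


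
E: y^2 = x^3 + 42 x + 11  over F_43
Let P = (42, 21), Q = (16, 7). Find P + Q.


P != Q, so use the chord formula.
s = (y2 - y1) / (x2 - x1) = (29) / (17) mod 43 = 27
x3 = s^2 - x1 - x2 mod 43 = 27^2 - 42 - 16 = 26
y3 = s (x1 - x3) - y1 mod 43 = 27 * (42 - 26) - 21 = 24

P + Q = (26, 24)


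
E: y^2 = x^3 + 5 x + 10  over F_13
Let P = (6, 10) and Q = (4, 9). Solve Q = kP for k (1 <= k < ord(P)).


Enumerate multiples of P until we hit Q = (4, 9):
  1P = (6, 10)
  2P = (0, 7)
  3P = (4, 4)
  4P = (12, 11)
  5P = (12, 2)
  6P = (4, 9)
Match found at i = 6.

k = 6


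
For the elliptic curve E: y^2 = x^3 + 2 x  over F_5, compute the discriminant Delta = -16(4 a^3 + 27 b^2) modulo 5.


4 a^3 + 27 b^2 = 4*2^3 + 27*0^2 = 32 + 0 = 32
Delta = -16 * (32) = -512
Delta mod 5 = 3

Delta = 3 (mod 5)


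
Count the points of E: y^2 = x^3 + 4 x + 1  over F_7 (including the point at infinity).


For each x in F_7, count y with y^2 = x^3 + 4 x + 1 mod 7:
  x = 0: RHS = 1, y in [1, 6]  -> 2 point(s)
  x = 4: RHS = 4, y in [2, 5]  -> 2 point(s)
Affine points: 4. Add the point at infinity: total = 5.

#E(F_7) = 5


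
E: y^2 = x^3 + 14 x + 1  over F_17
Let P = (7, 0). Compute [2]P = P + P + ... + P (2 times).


k = 2 = 10_2 (binary, LSB first: 01)
Double-and-add from P = (7, 0):
  bit 0 = 0: acc unchanged = O
  bit 1 = 1: acc = O + O = O

2P = O


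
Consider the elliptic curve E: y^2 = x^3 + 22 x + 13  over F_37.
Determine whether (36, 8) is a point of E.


Check whether y^2 = x^3 + 22 x + 13 (mod 37) for (x, y) = (36, 8).
LHS: y^2 = 8^2 mod 37 = 27
RHS: x^3 + 22 x + 13 = 36^3 + 22*36 + 13 mod 37 = 27
LHS = RHS

Yes, on the curve


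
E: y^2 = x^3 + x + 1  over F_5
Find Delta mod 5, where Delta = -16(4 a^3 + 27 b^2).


4 a^3 + 27 b^2 = 4*1^3 + 27*1^2 = 4 + 27 = 31
Delta = -16 * (31) = -496
Delta mod 5 = 4

Delta = 4 (mod 5)


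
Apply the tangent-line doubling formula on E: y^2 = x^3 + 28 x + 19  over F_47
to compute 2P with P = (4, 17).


Doubling: s = (3 x1^2 + a) / (2 y1)
s = (3*4^2 + 28) / (2*17) mod 47 = 5
x3 = s^2 - 2 x1 mod 47 = 5^2 - 2*4 = 17
y3 = s (x1 - x3) - y1 mod 47 = 5 * (4 - 17) - 17 = 12

2P = (17, 12)


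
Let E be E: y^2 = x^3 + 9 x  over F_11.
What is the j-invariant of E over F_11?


Delta = -16(4 a^3 + 27 b^2) mod 11 = 6
-1728 * (4 a)^3 = -1728 * (4*9)^3 mod 11 = 6
j = 6 * 6^(-1) mod 11 = 1

j = 1 (mod 11)


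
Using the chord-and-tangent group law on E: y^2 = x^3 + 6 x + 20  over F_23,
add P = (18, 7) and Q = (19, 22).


P != Q, so use the chord formula.
s = (y2 - y1) / (x2 - x1) = (15) / (1) mod 23 = 15
x3 = s^2 - x1 - x2 mod 23 = 15^2 - 18 - 19 = 4
y3 = s (x1 - x3) - y1 mod 23 = 15 * (18 - 4) - 7 = 19

P + Q = (4, 19)


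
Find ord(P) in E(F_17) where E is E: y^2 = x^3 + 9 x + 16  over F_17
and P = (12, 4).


Compute successive multiples of P until we hit O:
  1P = (12, 4)
  2P = (14, 9)
  3P = (10, 1)
  4P = (10, 16)
  5P = (14, 8)
  6P = (12, 13)
  7P = O

ord(P) = 7


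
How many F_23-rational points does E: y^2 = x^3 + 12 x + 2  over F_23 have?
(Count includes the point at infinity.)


For each x in F_23, count y with y^2 = x^3 + 12 x + 2 mod 23:
  x = 0: RHS = 2, y in [5, 18]  -> 2 point(s)
  x = 5: RHS = 3, y in [7, 16]  -> 2 point(s)
  x = 8: RHS = 12, y in [9, 14]  -> 2 point(s)
  x = 10: RHS = 18, y in [8, 15]  -> 2 point(s)
  x = 11: RHS = 16, y in [4, 19]  -> 2 point(s)
  x = 13: RHS = 9, y in [3, 20]  -> 2 point(s)
  x = 14: RHS = 16, y in [4, 19]  -> 2 point(s)
  x = 16: RHS = 12, y in [9, 14]  -> 2 point(s)
  x = 17: RHS = 13, y in [6, 17]  -> 2 point(s)
  x = 18: RHS = 1, y in [1, 22]  -> 2 point(s)
  x = 20: RHS = 8, y in [10, 13]  -> 2 point(s)
  x = 21: RHS = 16, y in [4, 19]  -> 2 point(s)
  x = 22: RHS = 12, y in [9, 14]  -> 2 point(s)
Affine points: 26. Add the point at infinity: total = 27.

#E(F_23) = 27


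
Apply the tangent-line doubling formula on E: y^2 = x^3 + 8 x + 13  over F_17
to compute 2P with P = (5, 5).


Doubling: s = (3 x1^2 + a) / (2 y1)
s = (3*5^2 + 8) / (2*5) mod 17 = 10
x3 = s^2 - 2 x1 mod 17 = 10^2 - 2*5 = 5
y3 = s (x1 - x3) - y1 mod 17 = 10 * (5 - 5) - 5 = 12

2P = (5, 12)


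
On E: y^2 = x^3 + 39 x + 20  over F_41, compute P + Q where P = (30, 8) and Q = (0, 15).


P != Q, so use the chord formula.
s = (y2 - y1) / (x2 - x1) = (7) / (11) mod 41 = 23
x3 = s^2 - x1 - x2 mod 41 = 23^2 - 30 - 0 = 7
y3 = s (x1 - x3) - y1 mod 41 = 23 * (30 - 7) - 8 = 29

P + Q = (7, 29)


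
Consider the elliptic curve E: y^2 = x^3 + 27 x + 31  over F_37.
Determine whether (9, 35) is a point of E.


Check whether y^2 = x^3 + 27 x + 31 (mod 37) for (x, y) = (9, 35).
LHS: y^2 = 35^2 mod 37 = 4
RHS: x^3 + 27 x + 31 = 9^3 + 27*9 + 31 mod 37 = 4
LHS = RHS

Yes, on the curve


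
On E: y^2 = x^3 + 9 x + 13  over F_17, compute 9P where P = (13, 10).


k = 9 = 1001_2 (binary, LSB first: 1001)
Double-and-add from P = (13, 10):
  bit 0 = 1: acc = O + (13, 10) = (13, 10)
  bit 1 = 0: acc unchanged = (13, 10)
  bit 2 = 0: acc unchanged = (13, 10)
  bit 3 = 1: acc = (13, 10) + (3, 4) = (0, 8)

9P = (0, 8)


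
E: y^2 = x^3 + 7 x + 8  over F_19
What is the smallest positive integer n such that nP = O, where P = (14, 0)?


Compute successive multiples of P until we hit O:
  1P = (14, 0)
  2P = O

ord(P) = 2


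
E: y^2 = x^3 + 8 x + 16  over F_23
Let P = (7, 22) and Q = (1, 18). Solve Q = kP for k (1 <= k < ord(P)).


Enumerate multiples of P until we hit Q = (1, 18):
  1P = (7, 22)
  2P = (18, 14)
  3P = (1, 5)
  4P = (16, 10)
  5P = (12, 0)
  6P = (16, 13)
  7P = (1, 18)
Match found at i = 7.

k = 7


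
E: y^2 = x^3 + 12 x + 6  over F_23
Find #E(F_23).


For each x in F_23, count y with y^2 = x^3 + 12 x + 6 mod 23:
  x = 0: RHS = 6, y in [11, 12]  -> 2 point(s)
  x = 3: RHS = 0, y in [0]  -> 1 point(s)
  x = 4: RHS = 3, y in [7, 16]  -> 2 point(s)
  x = 6: RHS = 18, y in [8, 15]  -> 2 point(s)
  x = 8: RHS = 16, y in [4, 19]  -> 2 point(s)
  x = 13: RHS = 13, y in [6, 17]  -> 2 point(s)
  x = 16: RHS = 16, y in [4, 19]  -> 2 point(s)
  x = 19: RHS = 9, y in [3, 20]  -> 2 point(s)
  x = 20: RHS = 12, y in [9, 14]  -> 2 point(s)
  x = 22: RHS = 16, y in [4, 19]  -> 2 point(s)
Affine points: 19. Add the point at infinity: total = 20.

#E(F_23) = 20


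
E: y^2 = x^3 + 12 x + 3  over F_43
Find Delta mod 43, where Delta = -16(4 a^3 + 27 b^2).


4 a^3 + 27 b^2 = 4*12^3 + 27*3^2 = 6912 + 243 = 7155
Delta = -16 * (7155) = -114480
Delta mod 43 = 29

Delta = 29 (mod 43)


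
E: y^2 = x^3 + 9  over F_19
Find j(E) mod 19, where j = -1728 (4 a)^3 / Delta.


Delta = -16(4 a^3 + 27 b^2) mod 19 = 6
-1728 * (4 a)^3 = -1728 * (4*0)^3 mod 19 = 0
j = 0 * 6^(-1) mod 19 = 0

j = 0 (mod 19)


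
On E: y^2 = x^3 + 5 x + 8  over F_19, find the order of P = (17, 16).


Compute successive multiples of P until we hit O:
  1P = (17, 16)
  2P = (2, 8)
  3P = (4, 15)
  4P = (7, 14)
  5P = (11, 8)
  6P = (16, 17)
  7P = (6, 11)
  8P = (5, 5)
  ... (continuing to 22P)
  22P = O

ord(P) = 22


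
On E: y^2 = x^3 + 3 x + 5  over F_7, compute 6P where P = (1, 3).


k = 6 = 110_2 (binary, LSB first: 011)
Double-and-add from P = (1, 3):
  bit 0 = 0: acc unchanged = O
  bit 1 = 1: acc = O + (6, 6) = (6, 6)
  bit 2 = 1: acc = (6, 6) + (4, 2) = (1, 4)

6P = (1, 4)


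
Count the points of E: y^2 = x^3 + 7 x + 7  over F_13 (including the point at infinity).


For each x in F_13, count y with y^2 = x^3 + 7 x + 7 mod 13:
  x = 2: RHS = 3, y in [4, 9]  -> 2 point(s)
  x = 3: RHS = 3, y in [4, 9]  -> 2 point(s)
  x = 7: RHS = 9, y in [3, 10]  -> 2 point(s)
  x = 8: RHS = 3, y in [4, 9]  -> 2 point(s)
  x = 12: RHS = 12, y in [5, 8]  -> 2 point(s)
Affine points: 10. Add the point at infinity: total = 11.

#E(F_13) = 11


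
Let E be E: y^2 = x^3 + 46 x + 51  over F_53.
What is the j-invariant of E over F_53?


Delta = -16(4 a^3 + 27 b^2) mod 53 = 31
-1728 * (4 a)^3 = -1728 * (4*46)^3 mod 53 = 2
j = 2 * 31^(-1) mod 53 = 24

j = 24 (mod 53)


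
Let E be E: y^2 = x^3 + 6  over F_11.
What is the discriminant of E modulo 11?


4 a^3 + 27 b^2 = 4*0^3 + 27*6^2 = 0 + 972 = 972
Delta = -16 * (972) = -15552
Delta mod 11 = 2

Delta = 2 (mod 11)


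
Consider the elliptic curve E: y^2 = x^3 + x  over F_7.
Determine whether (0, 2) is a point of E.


Check whether y^2 = x^3 + 1 x + 0 (mod 7) for (x, y) = (0, 2).
LHS: y^2 = 2^2 mod 7 = 4
RHS: x^3 + 1 x + 0 = 0^3 + 1*0 + 0 mod 7 = 0
LHS != RHS

No, not on the curve


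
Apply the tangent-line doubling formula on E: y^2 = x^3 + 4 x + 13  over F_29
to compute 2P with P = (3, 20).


Doubling: s = (3 x1^2 + a) / (2 y1)
s = (3*3^2 + 4) / (2*20) mod 29 = 16
x3 = s^2 - 2 x1 mod 29 = 16^2 - 2*3 = 18
y3 = s (x1 - x3) - y1 mod 29 = 16 * (3 - 18) - 20 = 1

2P = (18, 1)


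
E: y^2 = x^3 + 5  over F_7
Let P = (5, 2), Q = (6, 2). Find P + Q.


P != Q, so use the chord formula.
s = (y2 - y1) / (x2 - x1) = (0) / (1) mod 7 = 0
x3 = s^2 - x1 - x2 mod 7 = 0^2 - 5 - 6 = 3
y3 = s (x1 - x3) - y1 mod 7 = 0 * (5 - 3) - 2 = 5

P + Q = (3, 5)


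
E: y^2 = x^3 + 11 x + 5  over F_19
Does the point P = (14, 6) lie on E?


Check whether y^2 = x^3 + 11 x + 5 (mod 19) for (x, y) = (14, 6).
LHS: y^2 = 6^2 mod 19 = 17
RHS: x^3 + 11 x + 5 = 14^3 + 11*14 + 5 mod 19 = 15
LHS != RHS

No, not on the curve


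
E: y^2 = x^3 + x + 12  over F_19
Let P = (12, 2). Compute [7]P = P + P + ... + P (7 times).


k = 7 = 111_2 (binary, LSB first: 111)
Double-and-add from P = (12, 2):
  bit 0 = 1: acc = O + (12, 2) = (12, 2)
  bit 1 = 1: acc = (12, 2) + (15, 1) = (9, 16)
  bit 2 = 1: acc = (9, 16) + (5, 16) = (5, 3)

7P = (5, 3)


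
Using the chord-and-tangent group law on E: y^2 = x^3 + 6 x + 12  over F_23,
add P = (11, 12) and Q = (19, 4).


P != Q, so use the chord formula.
s = (y2 - y1) / (x2 - x1) = (15) / (8) mod 23 = 22
x3 = s^2 - x1 - x2 mod 23 = 22^2 - 11 - 19 = 17
y3 = s (x1 - x3) - y1 mod 23 = 22 * (11 - 17) - 12 = 17

P + Q = (17, 17)


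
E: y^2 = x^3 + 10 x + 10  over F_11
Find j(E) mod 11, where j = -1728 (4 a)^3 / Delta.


Delta = -16(4 a^3 + 27 b^2) mod 11 = 6
-1728 * (4 a)^3 = -1728 * (4*10)^3 mod 11 = 9
j = 9 * 6^(-1) mod 11 = 7

j = 7 (mod 11)


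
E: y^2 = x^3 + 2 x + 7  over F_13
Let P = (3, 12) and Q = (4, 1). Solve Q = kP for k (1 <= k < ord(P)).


Enumerate multiples of P until we hit Q = (4, 1):
  1P = (3, 12)
  2P = (6, 12)
  3P = (4, 1)
Match found at i = 3.

k = 3


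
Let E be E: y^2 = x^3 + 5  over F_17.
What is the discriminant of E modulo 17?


4 a^3 + 27 b^2 = 4*0^3 + 27*5^2 = 0 + 675 = 675
Delta = -16 * (675) = -10800
Delta mod 17 = 12

Delta = 12 (mod 17)


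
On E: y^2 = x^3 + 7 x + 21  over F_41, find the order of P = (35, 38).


Compute successive multiples of P until we hit O:
  1P = (35, 38)
  2P = (32, 7)
  3P = (17, 25)
  4P = (39, 32)
  5P = (0, 12)
  6P = (2, 24)
  7P = (25, 6)
  8P = (6, 22)
  ... (continuing to 41P)
  41P = O

ord(P) = 41


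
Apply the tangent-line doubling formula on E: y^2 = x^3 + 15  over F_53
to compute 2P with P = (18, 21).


Doubling: s = (3 x1^2 + a) / (2 y1)
s = (3*18^2 + 0) / (2*21) mod 53 = 8
x3 = s^2 - 2 x1 mod 53 = 8^2 - 2*18 = 28
y3 = s (x1 - x3) - y1 mod 53 = 8 * (18 - 28) - 21 = 5

2P = (28, 5)


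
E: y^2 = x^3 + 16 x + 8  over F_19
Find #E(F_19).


For each x in F_19, count y with y^2 = x^3 + 16 x + 8 mod 19:
  x = 1: RHS = 6, y in [5, 14]  -> 2 point(s)
  x = 3: RHS = 7, y in [8, 11]  -> 2 point(s)
  x = 5: RHS = 4, y in [2, 17]  -> 2 point(s)
  x = 6: RHS = 16, y in [4, 15]  -> 2 point(s)
  x = 7: RHS = 7, y in [8, 11]  -> 2 point(s)
  x = 9: RHS = 7, y in [8, 11]  -> 2 point(s)
  x = 10: RHS = 9, y in [3, 16]  -> 2 point(s)
  x = 12: RHS = 9, y in [3, 16]  -> 2 point(s)
  x = 13: RHS = 0, y in [0]  -> 1 point(s)
  x = 16: RHS = 9, y in [3, 16]  -> 2 point(s)
  x = 17: RHS = 6, y in [5, 14]  -> 2 point(s)
Affine points: 21. Add the point at infinity: total = 22.

#E(F_19) = 22


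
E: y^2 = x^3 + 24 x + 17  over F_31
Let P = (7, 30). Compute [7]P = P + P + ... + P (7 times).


k = 7 = 111_2 (binary, LSB first: 111)
Double-and-add from P = (7, 30):
  bit 0 = 1: acc = O + (7, 30) = (7, 30)
  bit 1 = 1: acc = (7, 30) + (19, 4) = (14, 11)
  bit 2 = 1: acc = (14, 11) + (18, 22) = (24, 8)

7P = (24, 8)


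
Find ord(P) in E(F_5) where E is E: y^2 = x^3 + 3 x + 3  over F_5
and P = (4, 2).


Compute successive multiples of P until we hit O:
  1P = (4, 2)
  2P = (3, 2)
  3P = (3, 3)
  4P = (4, 3)
  5P = O

ord(P) = 5


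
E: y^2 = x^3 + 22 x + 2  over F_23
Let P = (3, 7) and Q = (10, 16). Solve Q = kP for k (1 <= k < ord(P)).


Enumerate multiples of P until we hit Q = (10, 16):
  1P = (3, 7)
  2P = (12, 19)
  3P = (20, 1)
  4P = (1, 18)
  5P = (9, 3)
  6P = (14, 8)
  7P = (10, 7)
  8P = (10, 16)
Match found at i = 8.

k = 8


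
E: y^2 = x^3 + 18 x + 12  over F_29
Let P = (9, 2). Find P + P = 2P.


Doubling: s = (3 x1^2 + a) / (2 y1)
s = (3*9^2 + 18) / (2*2) mod 29 = 0
x3 = s^2 - 2 x1 mod 29 = 0^2 - 2*9 = 11
y3 = s (x1 - x3) - y1 mod 29 = 0 * (9 - 11) - 2 = 27

2P = (11, 27)


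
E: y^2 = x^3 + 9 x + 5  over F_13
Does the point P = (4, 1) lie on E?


Check whether y^2 = x^3 + 9 x + 5 (mod 13) for (x, y) = (4, 1).
LHS: y^2 = 1^2 mod 13 = 1
RHS: x^3 + 9 x + 5 = 4^3 + 9*4 + 5 mod 13 = 1
LHS = RHS

Yes, on the curve


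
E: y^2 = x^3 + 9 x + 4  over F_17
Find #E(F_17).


For each x in F_17, count y with y^2 = x^3 + 9 x + 4 mod 17:
  x = 0: RHS = 4, y in [2, 15]  -> 2 point(s)
  x = 2: RHS = 13, y in [8, 9]  -> 2 point(s)
  x = 4: RHS = 2, y in [6, 11]  -> 2 point(s)
  x = 5: RHS = 4, y in [2, 15]  -> 2 point(s)
  x = 6: RHS = 2, y in [6, 11]  -> 2 point(s)
  x = 7: RHS = 2, y in [6, 11]  -> 2 point(s)
  x = 9: RHS = 15, y in [7, 10]  -> 2 point(s)
  x = 12: RHS = 4, y in [2, 15]  -> 2 point(s)
  x = 14: RHS = 1, y in [1, 16]  -> 2 point(s)
Affine points: 18. Add the point at infinity: total = 19.

#E(F_17) = 19


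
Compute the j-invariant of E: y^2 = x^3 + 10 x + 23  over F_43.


Delta = -16(4 a^3 + 27 b^2) mod 43 = 1
-1728 * (4 a)^3 = -1728 * (4*10)^3 mod 43 = 1
j = 1 * 1^(-1) mod 43 = 1

j = 1 (mod 43)


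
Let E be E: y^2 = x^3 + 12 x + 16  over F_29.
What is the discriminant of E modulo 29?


4 a^3 + 27 b^2 = 4*12^3 + 27*16^2 = 6912 + 6912 = 13824
Delta = -16 * (13824) = -221184
Delta mod 29 = 28

Delta = 28 (mod 29)


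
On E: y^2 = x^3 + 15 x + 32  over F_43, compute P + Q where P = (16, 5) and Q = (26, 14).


P != Q, so use the chord formula.
s = (y2 - y1) / (x2 - x1) = (9) / (10) mod 43 = 31
x3 = s^2 - x1 - x2 mod 43 = 31^2 - 16 - 26 = 16
y3 = s (x1 - x3) - y1 mod 43 = 31 * (16 - 16) - 5 = 38

P + Q = (16, 38)


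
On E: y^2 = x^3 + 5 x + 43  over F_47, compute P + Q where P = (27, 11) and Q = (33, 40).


P != Q, so use the chord formula.
s = (y2 - y1) / (x2 - x1) = (29) / (6) mod 47 = 44
x3 = s^2 - x1 - x2 mod 47 = 44^2 - 27 - 33 = 43
y3 = s (x1 - x3) - y1 mod 47 = 44 * (27 - 43) - 11 = 37

P + Q = (43, 37)


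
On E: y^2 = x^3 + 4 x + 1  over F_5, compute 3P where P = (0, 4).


k = 3 = 11_2 (binary, LSB first: 11)
Double-and-add from P = (0, 4):
  bit 0 = 1: acc = O + (0, 4) = (0, 4)
  bit 1 = 1: acc = (0, 4) + (4, 4) = (1, 1)

3P = (1, 1)


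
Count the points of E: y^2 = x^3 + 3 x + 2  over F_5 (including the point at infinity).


For each x in F_5, count y with y^2 = x^3 + 3 x + 2 mod 5:
  x = 1: RHS = 1, y in [1, 4]  -> 2 point(s)
  x = 2: RHS = 1, y in [1, 4]  -> 2 point(s)
Affine points: 4. Add the point at infinity: total = 5.

#E(F_5) = 5


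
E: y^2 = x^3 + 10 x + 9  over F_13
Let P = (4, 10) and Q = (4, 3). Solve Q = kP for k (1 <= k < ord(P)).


Enumerate multiples of P until we hit Q = (4, 3):
  1P = (4, 10)
  2P = (6, 5)
  3P = (6, 8)
  4P = (4, 3)
Match found at i = 4.

k = 4


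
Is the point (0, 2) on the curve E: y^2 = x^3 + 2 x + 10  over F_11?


Check whether y^2 = x^3 + 2 x + 10 (mod 11) for (x, y) = (0, 2).
LHS: y^2 = 2^2 mod 11 = 4
RHS: x^3 + 2 x + 10 = 0^3 + 2*0 + 10 mod 11 = 10
LHS != RHS

No, not on the curve


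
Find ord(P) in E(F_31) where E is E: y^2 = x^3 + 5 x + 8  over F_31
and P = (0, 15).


Compute successive multiples of P until we hit O:
  1P = (0, 15)
  2P = (25, 17)
  3P = (13, 10)
  4P = (22, 3)
  5P = (28, 20)
  6P = (23, 13)
  7P = (10, 29)
  8P = (18, 28)
  ... (continuing to 35P)
  35P = O

ord(P) = 35


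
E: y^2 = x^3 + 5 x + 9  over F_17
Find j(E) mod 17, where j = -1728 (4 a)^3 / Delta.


Delta = -16(4 a^3 + 27 b^2) mod 17 = 1
-1728 * (4 a)^3 = -1728 * (4*5)^3 mod 17 = 9
j = 9 * 1^(-1) mod 17 = 9

j = 9 (mod 17)


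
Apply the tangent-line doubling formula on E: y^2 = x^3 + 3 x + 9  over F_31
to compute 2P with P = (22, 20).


Doubling: s = (3 x1^2 + a) / (2 y1)
s = (3*22^2 + 3) / (2*20) mod 31 = 17
x3 = s^2 - 2 x1 mod 31 = 17^2 - 2*22 = 28
y3 = s (x1 - x3) - y1 mod 31 = 17 * (22 - 28) - 20 = 2

2P = (28, 2)


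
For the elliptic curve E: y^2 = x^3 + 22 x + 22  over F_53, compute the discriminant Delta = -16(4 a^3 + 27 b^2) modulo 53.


4 a^3 + 27 b^2 = 4*22^3 + 27*22^2 = 42592 + 13068 = 55660
Delta = -16 * (55660) = -890560
Delta mod 53 = 52

Delta = 52 (mod 53)


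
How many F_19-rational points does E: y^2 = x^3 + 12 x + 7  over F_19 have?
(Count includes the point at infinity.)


For each x in F_19, count y with y^2 = x^3 + 12 x + 7 mod 19:
  x = 0: RHS = 7, y in [8, 11]  -> 2 point(s)
  x = 1: RHS = 1, y in [1, 18]  -> 2 point(s)
  x = 2: RHS = 1, y in [1, 18]  -> 2 point(s)
  x = 4: RHS = 5, y in [9, 10]  -> 2 point(s)
  x = 7: RHS = 16, y in [4, 15]  -> 2 point(s)
  x = 8: RHS = 7, y in [8, 11]  -> 2 point(s)
  x = 10: RHS = 6, y in [5, 14]  -> 2 point(s)
  x = 11: RHS = 7, y in [8, 11]  -> 2 point(s)
  x = 12: RHS = 17, y in [6, 13]  -> 2 point(s)
  x = 13: RHS = 4, y in [2, 17]  -> 2 point(s)
  x = 15: RHS = 9, y in [3, 16]  -> 2 point(s)
  x = 16: RHS = 1, y in [1, 18]  -> 2 point(s)
Affine points: 24. Add the point at infinity: total = 25.

#E(F_19) = 25


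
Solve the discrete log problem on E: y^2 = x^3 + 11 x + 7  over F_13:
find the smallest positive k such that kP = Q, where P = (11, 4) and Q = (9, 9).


Enumerate multiples of P until we hit Q = (9, 9):
  1P = (11, 4)
  2P = (8, 3)
  3P = (10, 5)
  4P = (6, 4)
  5P = (9, 9)
Match found at i = 5.

k = 5


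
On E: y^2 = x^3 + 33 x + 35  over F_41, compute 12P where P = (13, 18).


k = 12 = 1100_2 (binary, LSB first: 0011)
Double-and-add from P = (13, 18):
  bit 0 = 0: acc unchanged = O
  bit 1 = 0: acc unchanged = O
  bit 2 = 1: acc = O + (8, 14) = (8, 14)
  bit 3 = 1: acc = (8, 14) + (23, 28) = (28, 22)

12P = (28, 22)


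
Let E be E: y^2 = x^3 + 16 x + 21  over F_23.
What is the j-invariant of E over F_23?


Delta = -16(4 a^3 + 27 b^2) mod 23 = 7
-1728 * (4 a)^3 = -1728 * (4*16)^3 mod 23 = 7
j = 7 * 7^(-1) mod 23 = 1

j = 1 (mod 23)


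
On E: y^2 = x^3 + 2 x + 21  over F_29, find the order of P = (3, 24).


Compute successive multiples of P until we hit O:
  1P = (3, 24)
  2P = (23, 5)
  3P = (25, 23)
  4P = (17, 3)
  5P = (4, 21)
  6P = (2, 2)
  7P = (15, 2)
  8P = (20, 12)
  ... (continuing to 29P)
  29P = O

ord(P) = 29


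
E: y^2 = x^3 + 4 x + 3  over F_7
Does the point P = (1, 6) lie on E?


Check whether y^2 = x^3 + 4 x + 3 (mod 7) for (x, y) = (1, 6).
LHS: y^2 = 6^2 mod 7 = 1
RHS: x^3 + 4 x + 3 = 1^3 + 4*1 + 3 mod 7 = 1
LHS = RHS

Yes, on the curve


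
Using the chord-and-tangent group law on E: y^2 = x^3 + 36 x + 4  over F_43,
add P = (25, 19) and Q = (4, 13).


P != Q, so use the chord formula.
s = (y2 - y1) / (x2 - x1) = (37) / (22) mod 43 = 31
x3 = s^2 - x1 - x2 mod 43 = 31^2 - 25 - 4 = 29
y3 = s (x1 - x3) - y1 mod 43 = 31 * (25 - 29) - 19 = 29

P + Q = (29, 29)


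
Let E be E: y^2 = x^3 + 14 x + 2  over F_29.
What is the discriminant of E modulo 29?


4 a^3 + 27 b^2 = 4*14^3 + 27*2^2 = 10976 + 108 = 11084
Delta = -16 * (11084) = -177344
Delta mod 29 = 20

Delta = 20 (mod 29)


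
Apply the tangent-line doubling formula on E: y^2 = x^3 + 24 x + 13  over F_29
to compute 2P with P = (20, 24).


Doubling: s = (3 x1^2 + a) / (2 y1)
s = (3*20^2 + 24) / (2*24) mod 29 = 11
x3 = s^2 - 2 x1 mod 29 = 11^2 - 2*20 = 23
y3 = s (x1 - x3) - y1 mod 29 = 11 * (20 - 23) - 24 = 1

2P = (23, 1)


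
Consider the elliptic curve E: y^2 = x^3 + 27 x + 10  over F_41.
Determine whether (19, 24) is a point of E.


Check whether y^2 = x^3 + 27 x + 10 (mod 41) for (x, y) = (19, 24).
LHS: y^2 = 24^2 mod 41 = 2
RHS: x^3 + 27 x + 10 = 19^3 + 27*19 + 10 mod 41 = 2
LHS = RHS

Yes, on the curve


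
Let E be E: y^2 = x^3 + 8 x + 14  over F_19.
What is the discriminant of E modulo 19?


4 a^3 + 27 b^2 = 4*8^3 + 27*14^2 = 2048 + 5292 = 7340
Delta = -16 * (7340) = -117440
Delta mod 19 = 18

Delta = 18 (mod 19)


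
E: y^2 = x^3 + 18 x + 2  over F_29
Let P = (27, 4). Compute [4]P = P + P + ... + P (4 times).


k = 4 = 100_2 (binary, LSB first: 001)
Double-and-add from P = (27, 4):
  bit 0 = 0: acc unchanged = O
  bit 1 = 0: acc unchanged = O
  bit 2 = 1: acc = O + (11, 9) = (11, 9)

4P = (11, 9)


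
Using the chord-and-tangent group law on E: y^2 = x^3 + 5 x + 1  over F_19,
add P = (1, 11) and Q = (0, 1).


P != Q, so use the chord formula.
s = (y2 - y1) / (x2 - x1) = (9) / (18) mod 19 = 10
x3 = s^2 - x1 - x2 mod 19 = 10^2 - 1 - 0 = 4
y3 = s (x1 - x3) - y1 mod 19 = 10 * (1 - 4) - 11 = 16

P + Q = (4, 16)


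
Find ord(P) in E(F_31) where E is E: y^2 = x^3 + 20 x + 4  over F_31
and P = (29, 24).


Compute successive multiples of P until we hit O:
  1P = (29, 24)
  2P = (1, 5)
  3P = (17, 24)
  4P = (16, 7)
  5P = (0, 2)
  6P = (30, 18)
  7P = (8, 5)
  8P = (19, 19)
  ... (continuing to 31P)
  31P = O

ord(P) = 31


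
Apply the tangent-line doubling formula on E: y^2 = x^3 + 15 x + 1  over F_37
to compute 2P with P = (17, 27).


Doubling: s = (3 x1^2 + a) / (2 y1)
s = (3*17^2 + 15) / (2*27) mod 37 = 4
x3 = s^2 - 2 x1 mod 37 = 4^2 - 2*17 = 19
y3 = s (x1 - x3) - y1 mod 37 = 4 * (17 - 19) - 27 = 2

2P = (19, 2)


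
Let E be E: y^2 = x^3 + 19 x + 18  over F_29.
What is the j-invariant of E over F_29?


Delta = -16(4 a^3 + 27 b^2) mod 29 = 12
-1728 * (4 a)^3 = -1728 * (4*19)^3 mod 29 = 7
j = 7 * 12^(-1) mod 29 = 3

j = 3 (mod 29)


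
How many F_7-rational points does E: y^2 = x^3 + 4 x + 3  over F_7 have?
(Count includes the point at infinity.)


For each x in F_7, count y with y^2 = x^3 + 4 x + 3 mod 7:
  x = 1: RHS = 1, y in [1, 6]  -> 2 point(s)
  x = 3: RHS = 0, y in [0]  -> 1 point(s)
  x = 5: RHS = 1, y in [1, 6]  -> 2 point(s)
Affine points: 5. Add the point at infinity: total = 6.

#E(F_7) = 6


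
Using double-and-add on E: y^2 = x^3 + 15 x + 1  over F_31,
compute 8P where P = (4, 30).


k = 8 = 1000_2 (binary, LSB first: 0001)
Double-and-add from P = (4, 30):
  bit 0 = 0: acc unchanged = O
  bit 1 = 0: acc unchanged = O
  bit 2 = 0: acc unchanged = O
  bit 3 = 1: acc = O + (12, 24) = (12, 24)

8P = (12, 24)


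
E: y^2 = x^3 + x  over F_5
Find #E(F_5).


For each x in F_5, count y with y^2 = x^3 + 1 x + 0 mod 5:
  x = 0: RHS = 0, y in [0]  -> 1 point(s)
  x = 2: RHS = 0, y in [0]  -> 1 point(s)
  x = 3: RHS = 0, y in [0]  -> 1 point(s)
Affine points: 3. Add the point at infinity: total = 4.

#E(F_5) = 4


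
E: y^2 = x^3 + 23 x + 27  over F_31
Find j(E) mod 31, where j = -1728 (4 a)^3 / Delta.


Delta = -16(4 a^3 + 27 b^2) mod 31 = 2
-1728 * (4 a)^3 = -1728 * (4*23)^3 mod 31 = 23
j = 23 * 2^(-1) mod 31 = 27

j = 27 (mod 31)


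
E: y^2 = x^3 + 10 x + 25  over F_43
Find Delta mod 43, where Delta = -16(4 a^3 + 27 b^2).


4 a^3 + 27 b^2 = 4*10^3 + 27*25^2 = 4000 + 16875 = 20875
Delta = -16 * (20875) = -334000
Delta mod 43 = 24

Delta = 24 (mod 43)


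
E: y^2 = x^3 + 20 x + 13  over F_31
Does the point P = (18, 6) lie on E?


Check whether y^2 = x^3 + 20 x + 13 (mod 31) for (x, y) = (18, 6).
LHS: y^2 = 6^2 mod 31 = 5
RHS: x^3 + 20 x + 13 = 18^3 + 20*18 + 13 mod 31 = 5
LHS = RHS

Yes, on the curve


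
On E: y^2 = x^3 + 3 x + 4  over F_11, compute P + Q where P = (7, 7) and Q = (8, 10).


P != Q, so use the chord formula.
s = (y2 - y1) / (x2 - x1) = (3) / (1) mod 11 = 3
x3 = s^2 - x1 - x2 mod 11 = 3^2 - 7 - 8 = 5
y3 = s (x1 - x3) - y1 mod 11 = 3 * (7 - 5) - 7 = 10

P + Q = (5, 10)


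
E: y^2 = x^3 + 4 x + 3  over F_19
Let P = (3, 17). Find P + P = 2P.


Doubling: s = (3 x1^2 + a) / (2 y1)
s = (3*3^2 + 4) / (2*17) mod 19 = 16
x3 = s^2 - 2 x1 mod 19 = 16^2 - 2*3 = 3
y3 = s (x1 - x3) - y1 mod 19 = 16 * (3 - 3) - 17 = 2

2P = (3, 2)


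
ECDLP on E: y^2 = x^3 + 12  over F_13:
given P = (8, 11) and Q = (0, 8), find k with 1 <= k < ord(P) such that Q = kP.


Enumerate multiples of P until we hit Q = (0, 8):
  1P = (8, 11)
  2P = (0, 8)
Match found at i = 2.

k = 2


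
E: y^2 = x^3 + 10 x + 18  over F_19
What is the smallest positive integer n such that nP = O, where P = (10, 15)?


Compute successive multiples of P until we hit O:
  1P = (10, 15)
  2P = (15, 3)
  3P = (18, 8)
  4P = (17, 3)
  5P = (12, 2)
  6P = (6, 16)
  7P = (9, 18)
  8P = (9, 1)
  ... (continuing to 15P)
  15P = O

ord(P) = 15


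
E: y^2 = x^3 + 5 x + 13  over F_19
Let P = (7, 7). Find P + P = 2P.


Doubling: s = (3 x1^2 + a) / (2 y1)
s = (3*7^2 + 5) / (2*7) mod 19 = 0
x3 = s^2 - 2 x1 mod 19 = 0^2 - 2*7 = 5
y3 = s (x1 - x3) - y1 mod 19 = 0 * (7 - 5) - 7 = 12

2P = (5, 12)


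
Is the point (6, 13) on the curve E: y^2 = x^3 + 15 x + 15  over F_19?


Check whether y^2 = x^3 + 15 x + 15 (mod 19) for (x, y) = (6, 13).
LHS: y^2 = 13^2 mod 19 = 17
RHS: x^3 + 15 x + 15 = 6^3 + 15*6 + 15 mod 19 = 17
LHS = RHS

Yes, on the curve


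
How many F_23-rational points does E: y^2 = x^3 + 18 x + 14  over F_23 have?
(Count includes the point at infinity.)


For each x in F_23, count y with y^2 = x^3 + 18 x + 14 mod 23:
  x = 2: RHS = 12, y in [9, 14]  -> 2 point(s)
  x = 3: RHS = 3, y in [7, 16]  -> 2 point(s)
  x = 4: RHS = 12, y in [9, 14]  -> 2 point(s)
  x = 6: RHS = 16, y in [4, 19]  -> 2 point(s)
  x = 7: RHS = 0, y in [0]  -> 1 point(s)
  x = 8: RHS = 3, y in [7, 16]  -> 2 point(s)
  x = 9: RHS = 8, y in [10, 13]  -> 2 point(s)
  x = 11: RHS = 2, y in [5, 18]  -> 2 point(s)
  x = 12: RHS = 3, y in [7, 16]  -> 2 point(s)
  x = 15: RHS = 2, y in [5, 18]  -> 2 point(s)
  x = 17: RHS = 12, y in [9, 14]  -> 2 point(s)
  x = 18: RHS = 6, y in [11, 12]  -> 2 point(s)
  x = 19: RHS = 16, y in [4, 19]  -> 2 point(s)
  x = 20: RHS = 2, y in [5, 18]  -> 2 point(s)
  x = 21: RHS = 16, y in [4, 19]  -> 2 point(s)
  x = 22: RHS = 18, y in [8, 15]  -> 2 point(s)
Affine points: 31. Add the point at infinity: total = 32.

#E(F_23) = 32


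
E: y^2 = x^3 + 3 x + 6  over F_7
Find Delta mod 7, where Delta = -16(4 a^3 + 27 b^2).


4 a^3 + 27 b^2 = 4*3^3 + 27*6^2 = 108 + 972 = 1080
Delta = -16 * (1080) = -17280
Delta mod 7 = 3

Delta = 3 (mod 7)


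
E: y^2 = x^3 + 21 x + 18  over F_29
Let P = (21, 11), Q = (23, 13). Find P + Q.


P != Q, so use the chord formula.
s = (y2 - y1) / (x2 - x1) = (2) / (2) mod 29 = 1
x3 = s^2 - x1 - x2 mod 29 = 1^2 - 21 - 23 = 15
y3 = s (x1 - x3) - y1 mod 29 = 1 * (21 - 15) - 11 = 24

P + Q = (15, 24)


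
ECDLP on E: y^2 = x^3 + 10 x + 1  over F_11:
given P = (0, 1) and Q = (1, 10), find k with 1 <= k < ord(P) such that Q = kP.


Enumerate multiples of P until we hit Q = (1, 10):
  1P = (0, 1)
  2P = (3, 6)
  3P = (1, 1)
  4P = (10, 10)
  5P = (5, 0)
  6P = (10, 1)
  7P = (1, 10)
Match found at i = 7.

k = 7


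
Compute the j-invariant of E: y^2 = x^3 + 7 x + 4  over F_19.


Delta = -16(4 a^3 + 27 b^2) mod 19 = 16
-1728 * (4 a)^3 = -1728 * (4*7)^3 mod 19 = 7
j = 7 * 16^(-1) mod 19 = 4

j = 4 (mod 19)


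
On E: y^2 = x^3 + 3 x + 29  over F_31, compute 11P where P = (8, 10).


k = 11 = 1011_2 (binary, LSB first: 1101)
Double-and-add from P = (8, 10):
  bit 0 = 1: acc = O + (8, 10) = (8, 10)
  bit 1 = 1: acc = (8, 10) + (19, 30) = (5, 18)
  bit 2 = 0: acc unchanged = (5, 18)
  bit 3 = 1: acc = (5, 18) + (18, 26) = (17, 8)

11P = (17, 8)


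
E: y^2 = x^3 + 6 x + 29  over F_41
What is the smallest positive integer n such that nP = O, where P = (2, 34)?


Compute successive multiples of P until we hit O:
  1P = (2, 34)
  2P = (1, 35)
  3P = (39, 3)
  4P = (37, 33)
  5P = (10, 33)
  6P = (13, 34)
  7P = (26, 7)
  8P = (29, 22)
  ... (continuing to 51P)
  51P = O

ord(P) = 51


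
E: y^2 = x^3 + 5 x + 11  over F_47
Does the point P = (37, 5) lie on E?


Check whether y^2 = x^3 + 5 x + 11 (mod 47) for (x, y) = (37, 5).
LHS: y^2 = 5^2 mod 47 = 25
RHS: x^3 + 5 x + 11 = 37^3 + 5*37 + 11 mod 47 = 42
LHS != RHS

No, not on the curve


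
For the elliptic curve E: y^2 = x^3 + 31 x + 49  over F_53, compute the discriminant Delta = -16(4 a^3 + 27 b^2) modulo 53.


4 a^3 + 27 b^2 = 4*31^3 + 27*49^2 = 119164 + 64827 = 183991
Delta = -16 * (183991) = -2943856
Delta mod 53 = 29

Delta = 29 (mod 53)


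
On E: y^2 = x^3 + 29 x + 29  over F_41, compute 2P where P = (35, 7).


Doubling: s = (3 x1^2 + a) / (2 y1)
s = (3*35^2 + 29) / (2*7) mod 41 = 1
x3 = s^2 - 2 x1 mod 41 = 1^2 - 2*35 = 13
y3 = s (x1 - x3) - y1 mod 41 = 1 * (35 - 13) - 7 = 15

2P = (13, 15)


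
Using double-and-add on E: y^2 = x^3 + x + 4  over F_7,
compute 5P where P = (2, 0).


k = 5 = 101_2 (binary, LSB first: 101)
Double-and-add from P = (2, 0):
  bit 0 = 1: acc = O + (2, 0) = (2, 0)
  bit 1 = 0: acc unchanged = (2, 0)
  bit 2 = 1: acc = (2, 0) + O = (2, 0)

5P = (2, 0)


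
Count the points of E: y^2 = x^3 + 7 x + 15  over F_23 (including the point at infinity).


For each x in F_23, count y with y^2 = x^3 + 7 x + 15 mod 23:
  x = 1: RHS = 0, y in [0]  -> 1 point(s)
  x = 7: RHS = 16, y in [4, 19]  -> 2 point(s)
  x = 8: RHS = 8, y in [10, 13]  -> 2 point(s)
  x = 9: RHS = 2, y in [5, 18]  -> 2 point(s)
  x = 10: RHS = 4, y in [2, 21]  -> 2 point(s)
  x = 13: RHS = 3, y in [7, 16]  -> 2 point(s)
  x = 18: RHS = 16, y in [4, 19]  -> 2 point(s)
  x = 20: RHS = 13, y in [6, 17]  -> 2 point(s)
  x = 21: RHS = 16, y in [4, 19]  -> 2 point(s)
Affine points: 17. Add the point at infinity: total = 18.

#E(F_23) = 18


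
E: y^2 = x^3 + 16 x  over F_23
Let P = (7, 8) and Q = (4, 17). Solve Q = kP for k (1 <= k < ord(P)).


Enumerate multiples of P until we hit Q = (4, 17):
  1P = (7, 8)
  2P = (18, 5)
  3P = (11, 14)
  4P = (13, 6)
  5P = (21, 12)
  6P = (4, 6)
  7P = (15, 2)
  8P = (3, 12)
  9P = (14, 22)
  10P = (6, 17)
  11P = (22, 12)
  12P = (0, 0)
  13P = (22, 11)
  14P = (6, 6)
  15P = (14, 1)
  16P = (3, 11)
  17P = (15, 21)
  18P = (4, 17)
Match found at i = 18.

k = 18


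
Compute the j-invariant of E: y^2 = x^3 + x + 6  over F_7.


Delta = -16(4 a^3 + 27 b^2) mod 7 = 1
-1728 * (4 a)^3 = -1728 * (4*1)^3 mod 7 = 1
j = 1 * 1^(-1) mod 7 = 1

j = 1 (mod 7)


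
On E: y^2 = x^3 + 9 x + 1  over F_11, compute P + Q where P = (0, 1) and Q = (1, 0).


P != Q, so use the chord formula.
s = (y2 - y1) / (x2 - x1) = (10) / (1) mod 11 = 10
x3 = s^2 - x1 - x2 mod 11 = 10^2 - 0 - 1 = 0
y3 = s (x1 - x3) - y1 mod 11 = 10 * (0 - 0) - 1 = 10

P + Q = (0, 10)


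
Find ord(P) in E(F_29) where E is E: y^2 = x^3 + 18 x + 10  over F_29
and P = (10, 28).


Compute successive multiples of P until we hit O:
  1P = (10, 28)
  2P = (2, 5)
  3P = (23, 18)
  4P = (5, 15)
  5P = (8, 12)
  6P = (17, 3)
  7P = (26, 25)
  8P = (26, 4)
  ... (continuing to 15P)
  15P = O

ord(P) = 15


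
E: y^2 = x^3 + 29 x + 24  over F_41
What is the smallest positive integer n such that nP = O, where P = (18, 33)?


Compute successive multiples of P until we hit O:
  1P = (18, 33)
  2P = (38, 19)
  3P = (31, 13)
  4P = (31, 28)
  5P = (38, 22)
  6P = (18, 8)
  7P = O

ord(P) = 7


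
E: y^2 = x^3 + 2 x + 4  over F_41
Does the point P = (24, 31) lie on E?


Check whether y^2 = x^3 + 2 x + 4 (mod 41) for (x, y) = (24, 31).
LHS: y^2 = 31^2 mod 41 = 18
RHS: x^3 + 2 x + 4 = 24^3 + 2*24 + 4 mod 41 = 18
LHS = RHS

Yes, on the curve


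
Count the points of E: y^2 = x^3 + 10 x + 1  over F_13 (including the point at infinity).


For each x in F_13, count y with y^2 = x^3 + 10 x + 1 mod 13:
  x = 0: RHS = 1, y in [1, 12]  -> 2 point(s)
  x = 1: RHS = 12, y in [5, 8]  -> 2 point(s)
  x = 2: RHS = 3, y in [4, 9]  -> 2 point(s)
  x = 4: RHS = 1, y in [1, 12]  -> 2 point(s)
  x = 6: RHS = 4, y in [2, 11]  -> 2 point(s)
  x = 9: RHS = 1, y in [1, 12]  -> 2 point(s)
  x = 10: RHS = 9, y in [3, 10]  -> 2 point(s)
  x = 11: RHS = 12, y in [5, 8]  -> 2 point(s)
  x = 12: RHS = 3, y in [4, 9]  -> 2 point(s)
Affine points: 18. Add the point at infinity: total = 19.

#E(F_13) = 19


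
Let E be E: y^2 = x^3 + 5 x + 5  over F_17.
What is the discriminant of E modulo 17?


4 a^3 + 27 b^2 = 4*5^3 + 27*5^2 = 500 + 675 = 1175
Delta = -16 * (1175) = -18800
Delta mod 17 = 2

Delta = 2 (mod 17)


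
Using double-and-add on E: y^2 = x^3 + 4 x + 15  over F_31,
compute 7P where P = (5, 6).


k = 7 = 111_2 (binary, LSB first: 111)
Double-and-add from P = (5, 6):
  bit 0 = 1: acc = O + (5, 6) = (5, 6)
  bit 1 = 1: acc = (5, 6) + (6, 21) = (28, 21)
  bit 2 = 1: acc = (28, 21) + (2, 0) = (5, 25)

7P = (5, 25)


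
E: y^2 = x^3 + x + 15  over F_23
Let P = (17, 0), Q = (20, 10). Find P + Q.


P != Q, so use the chord formula.
s = (y2 - y1) / (x2 - x1) = (10) / (3) mod 23 = 11
x3 = s^2 - x1 - x2 mod 23 = 11^2 - 17 - 20 = 15
y3 = s (x1 - x3) - y1 mod 23 = 11 * (17 - 15) - 0 = 22

P + Q = (15, 22)


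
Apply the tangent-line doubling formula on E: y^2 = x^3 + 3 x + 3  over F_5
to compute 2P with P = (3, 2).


Doubling: s = (3 x1^2 + a) / (2 y1)
s = (3*3^2 + 3) / (2*2) mod 5 = 0
x3 = s^2 - 2 x1 mod 5 = 0^2 - 2*3 = 4
y3 = s (x1 - x3) - y1 mod 5 = 0 * (3 - 4) - 2 = 3

2P = (4, 3)


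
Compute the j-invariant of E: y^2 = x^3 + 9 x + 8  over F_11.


Delta = -16(4 a^3 + 27 b^2) mod 11 = 1
-1728 * (4 a)^3 = -1728 * (4*9)^3 mod 11 = 6
j = 6 * 1^(-1) mod 11 = 6

j = 6 (mod 11)


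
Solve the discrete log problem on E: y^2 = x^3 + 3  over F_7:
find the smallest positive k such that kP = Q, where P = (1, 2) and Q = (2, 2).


Enumerate multiples of P until we hit Q = (2, 2):
  1P = (1, 2)
  2P = (6, 3)
  3P = (2, 2)
Match found at i = 3.

k = 3


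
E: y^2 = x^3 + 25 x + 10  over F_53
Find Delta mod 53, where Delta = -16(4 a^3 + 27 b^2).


4 a^3 + 27 b^2 = 4*25^3 + 27*10^2 = 62500 + 2700 = 65200
Delta = -16 * (65200) = -1043200
Delta mod 53 = 52

Delta = 52 (mod 53)


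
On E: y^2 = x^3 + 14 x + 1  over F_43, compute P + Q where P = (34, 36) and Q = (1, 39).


P != Q, so use the chord formula.
s = (y2 - y1) / (x2 - x1) = (3) / (10) mod 43 = 39
x3 = s^2 - x1 - x2 mod 43 = 39^2 - 34 - 1 = 24
y3 = s (x1 - x3) - y1 mod 43 = 39 * (34 - 24) - 36 = 10

P + Q = (24, 10)


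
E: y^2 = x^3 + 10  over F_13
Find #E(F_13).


For each x in F_13, count y with y^2 = x^3 + 0 x + 10 mod 13:
  x = 0: RHS = 10, y in [6, 7]  -> 2 point(s)
  x = 4: RHS = 9, y in [3, 10]  -> 2 point(s)
  x = 10: RHS = 9, y in [3, 10]  -> 2 point(s)
  x = 12: RHS = 9, y in [3, 10]  -> 2 point(s)
Affine points: 8. Add the point at infinity: total = 9.

#E(F_13) = 9


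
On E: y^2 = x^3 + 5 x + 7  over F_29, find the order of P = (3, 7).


Compute successive multiples of P until we hit O:
  1P = (3, 7)
  2P = (1, 10)
  3P = (20, 4)
  4P = (26, 9)
  5P = (13, 6)
  6P = (22, 21)
  7P = (28, 28)
  8P = (2, 24)
  ... (continuing to 37P)
  37P = O

ord(P) = 37
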